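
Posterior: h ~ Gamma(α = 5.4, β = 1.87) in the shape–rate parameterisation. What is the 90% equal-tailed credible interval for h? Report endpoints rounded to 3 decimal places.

Posterior: Gamma(shape 5.4, rate 1.87).
Equal-tailed 90% interval: Gamma(5.4, 1.87) quantiles at 0.05 and 0.95.
Posterior mean ≈ 2.888, SD ≈ 1.243; a Normal approximation gives roughly [0.844, 4.932].
Exact: lower = 1.189; upper = 5.188.

[1.189, 5.188]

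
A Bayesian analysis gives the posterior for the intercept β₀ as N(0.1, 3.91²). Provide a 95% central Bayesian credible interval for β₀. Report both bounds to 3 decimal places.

The posterior is symmetric, so the 95% equal-tailed interval is β₀ = 0.1 ± z·3.91 with z = 1.960.
Half-width: 1.960 × 3.91 = 7.663.
0.1 − 7.663 = -7.563; 0.1 + 7.663 = 7.763.

[-7.563, 7.763]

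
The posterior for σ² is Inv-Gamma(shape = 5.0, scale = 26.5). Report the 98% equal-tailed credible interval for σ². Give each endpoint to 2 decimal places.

Inverse-Gamma(5.0, 26.5) quantiles: F⁻¹(0.01) and F⁻¹(0.99).
Equivalently, 1/σ² ~ Gamma(5.0, rate = 26.5); invert its 0.99 and 0.01 quantiles.
Posterior mean ≈ 6.62, SD ≈ 3.82; a Normal approximation gives roughly [-2.27, 15.52].
Exact: lower = 2.28; upper = 20.72.

[2.28, 20.72]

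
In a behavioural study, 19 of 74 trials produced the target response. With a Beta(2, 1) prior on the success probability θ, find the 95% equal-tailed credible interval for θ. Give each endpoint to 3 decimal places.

Posterior: Beta(2+19, 1+55) = Beta(21, 56).
Equal-tailed 95% interval: the 0.025 and 0.975 quantiles of Beta(21, 56).
Posterior mean ≈ 0.273, SD ≈ 0.050; a Normal approximation gives roughly [0.174, 0.372].
Exact: F⁻¹(0.025) = 0.180; F⁻¹(0.975) = 0.377.

[0.180, 0.377]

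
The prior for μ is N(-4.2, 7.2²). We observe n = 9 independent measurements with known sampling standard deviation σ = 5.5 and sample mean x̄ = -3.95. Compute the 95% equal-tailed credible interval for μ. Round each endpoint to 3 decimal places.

[-7.447, -0.483]

Posterior precision = 1/7.2² + 9/5.5² = 0.0193 + 0.2975 = 0.3168, so posterior SD = 1.7766.
Posterior mean = (-4.2/7.2² + 9·-3.95/5.5²) / 0.3168 = -3.9652.
Interval: -3.9652 ± 1.960 × 1.7766 → [-7.447, -0.483].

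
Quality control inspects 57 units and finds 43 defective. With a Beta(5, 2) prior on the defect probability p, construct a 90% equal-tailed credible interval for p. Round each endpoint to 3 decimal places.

Posterior: Beta(5+43, 2+14) = Beta(48, 16).
Equal-tailed 90% interval: the 0.05 and 0.95 quantiles of Beta(48, 16).
Posterior mean ≈ 0.750, SD ≈ 0.054; a Normal approximation gives roughly [0.662, 0.838].
Exact: F⁻¹(0.05) = 0.657; F⁻¹(0.95) = 0.834.

[0.657, 0.834]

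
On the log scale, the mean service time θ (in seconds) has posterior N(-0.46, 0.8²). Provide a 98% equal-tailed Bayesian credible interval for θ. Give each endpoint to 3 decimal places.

On the log scale the 98% interval is -0.46 ± 2.326 × 0.8 = [-2.3211, 1.4011].
Exponentiate: [e^-2.3211, e^1.4011] = [0.098, 4.060].

[0.098, 4.060]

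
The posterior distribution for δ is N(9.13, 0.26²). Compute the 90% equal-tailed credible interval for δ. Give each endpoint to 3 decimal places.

The posterior is symmetric, so the 90% equal-tailed interval is δ = 9.13 ± z·0.26 with z = 1.645.
Half-width: 1.645 × 0.26 = 0.428.
9.13 − 0.428 = 8.702; 9.13 + 0.428 = 9.558.

[8.702, 9.558]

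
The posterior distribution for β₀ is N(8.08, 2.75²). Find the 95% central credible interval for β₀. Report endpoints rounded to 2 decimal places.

The posterior is symmetric, so the 95% equal-tailed interval is β₀ = 8.08 ± z·2.75 with z = 1.960.
Half-width: 1.960 × 2.75 = 5.39.
8.08 − 5.39 = 2.69; 8.08 + 5.39 = 13.47.

[2.69, 13.47]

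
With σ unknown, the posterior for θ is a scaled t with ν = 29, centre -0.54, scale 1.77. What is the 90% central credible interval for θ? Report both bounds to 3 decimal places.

The t_29 distribution is symmetric; the 90% interval is -0.54 ± t·1.77 with t_{0.95,29} = 1.699.
Half-width: 1.699 × 1.77 = 3.007.
-0.54 − 3.007 = -3.547; -0.54 + 3.007 = 2.467.

[-3.547, 2.467]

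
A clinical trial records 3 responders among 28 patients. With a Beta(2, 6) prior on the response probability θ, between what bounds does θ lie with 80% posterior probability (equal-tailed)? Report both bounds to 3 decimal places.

[0.071, 0.216]

Posterior: Beta(2+3, 6+25) = Beta(5, 31).
Equal-tailed 80% interval: the 0.1 and 0.9 quantiles of Beta(5, 31).
Posterior mean ≈ 0.139, SD ≈ 0.057; a Normal approximation gives roughly [0.066, 0.212].
Exact: F⁻¹(0.1) = 0.071; F⁻¹(0.9) = 0.216.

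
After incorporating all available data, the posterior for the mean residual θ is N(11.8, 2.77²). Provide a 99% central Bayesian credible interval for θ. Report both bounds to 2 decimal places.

[4.66, 18.94]

The posterior is symmetric, so the 99% equal-tailed interval is θ = 11.8 ± z·2.77 with z = 2.576.
Half-width: 2.576 × 2.77 = 7.14.
11.8 − 7.14 = 4.66; 11.8 + 7.14 = 18.94.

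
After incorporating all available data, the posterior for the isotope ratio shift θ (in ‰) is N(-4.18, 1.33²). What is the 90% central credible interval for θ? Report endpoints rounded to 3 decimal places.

The posterior is symmetric, so the 90% equal-tailed interval is θ = -4.18 ± z·1.33 with z = 1.645.
Half-width: 1.645 × 1.33 = 2.188.
-4.18 − 2.188 = -6.368; -4.18 + 2.188 = -1.992.

[-6.368, -1.992]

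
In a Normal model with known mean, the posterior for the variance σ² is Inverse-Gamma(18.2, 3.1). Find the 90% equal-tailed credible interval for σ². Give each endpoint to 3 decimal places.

[0.120, 0.263]

Inverse-Gamma(18.2, 3.1) quantiles: F⁻¹(0.05) and F⁻¹(0.95).
Equivalently, 1/σ² ~ Gamma(18.2, rate = 3.1); invert its 0.95 and 0.05 quantiles.
Posterior mean ≈ 0.180, SD ≈ 0.045; a Normal approximation gives roughly [0.107, 0.254].
Exact: lower = 0.120; upper = 0.263.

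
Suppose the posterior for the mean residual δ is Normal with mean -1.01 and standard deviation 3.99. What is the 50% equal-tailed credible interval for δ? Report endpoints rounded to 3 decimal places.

[-3.701, 1.681]

The posterior is symmetric, so the 50% equal-tailed interval is δ = -1.01 ± z·3.99 with z = 0.674.
Half-width: 0.674 × 3.99 = 2.691.
-1.01 − 2.691 = -3.701; -1.01 + 2.691 = 1.681.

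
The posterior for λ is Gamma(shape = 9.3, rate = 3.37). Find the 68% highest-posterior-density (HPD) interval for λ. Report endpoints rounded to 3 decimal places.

The posterior is unimodal and skewed, so the HPD interval has equal density at both endpoints and is the shortest 68% interval.
Solving f(1.701) = f(3.424) with F(3.424) − F(1.701) = 0.68 gives [1.701, 3.424].
For comparison, the equal-tailed interval is [1.875, 3.643]; the HPD is narrower and shifted toward the mode.

[1.701, 3.424]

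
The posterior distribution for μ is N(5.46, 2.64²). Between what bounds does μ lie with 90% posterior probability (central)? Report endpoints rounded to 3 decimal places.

The posterior is symmetric, so the 90% equal-tailed interval is μ = 5.46 ± z·2.64 with z = 1.645.
Half-width: 1.645 × 2.64 = 4.342.
5.46 − 4.342 = 1.118; 5.46 + 4.342 = 9.802.

[1.118, 9.802]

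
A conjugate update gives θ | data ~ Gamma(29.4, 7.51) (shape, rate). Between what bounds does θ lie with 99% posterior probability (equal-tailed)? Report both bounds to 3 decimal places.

[2.305, 6.023]

Posterior: Gamma(shape 29.4, rate 7.51).
Equal-tailed 99% interval: Gamma(29.4, 7.51) quantiles at 0.005 and 0.995.
Posterior mean ≈ 3.915, SD ≈ 0.722; a Normal approximation gives roughly [2.055, 5.775].
Exact: lower = 2.305; upper = 6.023.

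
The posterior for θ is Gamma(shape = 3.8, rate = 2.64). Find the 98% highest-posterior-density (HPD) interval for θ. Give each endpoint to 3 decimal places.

[0.164, 3.370]

The posterior is unimodal and skewed, so the HPD interval has equal density at both endpoints and is the shortest 98% interval.
Solving f(0.164) = f(3.370) with F(3.370) − F(0.164) = 0.98 gives [0.164, 3.370].
For comparison, the equal-tailed interval is [0.280, 3.684]; the HPD is narrower and shifted toward the mode.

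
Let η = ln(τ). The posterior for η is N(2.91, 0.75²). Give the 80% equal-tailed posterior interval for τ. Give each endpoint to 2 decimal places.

On the log scale the 80% interval is 2.91 ± 1.282 × 0.75 = [1.9488, 3.8712].
Exponentiate: [e^1.9488, e^3.8712] = [7.02, 48.00].

[7.02, 48.00]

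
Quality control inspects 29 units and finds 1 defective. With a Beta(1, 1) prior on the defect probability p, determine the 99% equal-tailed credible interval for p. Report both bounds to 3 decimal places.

[0.004, 0.223]

Posterior: Beta(1+1, 1+28) = Beta(2, 29).
Equal-tailed 99% interval: the 0.005 and 0.995 quantiles of Beta(2, 29).
Posterior mean ≈ 0.065, SD ≈ 0.043; a Normal approximation gives roughly [-0.047, 0.176].
Exact: F⁻¹(0.005) = 0.004; F⁻¹(0.995) = 0.223.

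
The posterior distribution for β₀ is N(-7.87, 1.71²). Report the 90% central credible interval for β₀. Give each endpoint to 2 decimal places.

[-10.68, -5.06]

The posterior is symmetric, so the 90% equal-tailed interval is β₀ = -7.87 ± z·1.71 with z = 1.645.
Half-width: 1.645 × 1.71 = 2.81.
-7.87 − 2.81 = -10.68; -7.87 + 2.81 = -5.06.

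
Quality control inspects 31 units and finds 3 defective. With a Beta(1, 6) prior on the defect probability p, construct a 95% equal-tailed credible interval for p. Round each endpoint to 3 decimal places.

Posterior: Beta(1+3, 6+28) = Beta(4, 34).
Equal-tailed 95% interval: the 0.025 and 0.975 quantiles of Beta(4, 34).
Posterior mean ≈ 0.105, SD ≈ 0.049; a Normal approximation gives roughly [0.009, 0.202].
Exact: F⁻¹(0.025) = 0.030; F⁻¹(0.975) = 0.219.

[0.030, 0.219]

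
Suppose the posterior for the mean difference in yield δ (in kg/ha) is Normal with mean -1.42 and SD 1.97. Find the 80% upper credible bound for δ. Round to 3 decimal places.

0.238

Need U with P(δ ≤ U) = 0.80: U = -1.42 + z_{0.2}·1.97.
z = 0.842; U = -1.42 + 0.842 × 1.97 = 0.238.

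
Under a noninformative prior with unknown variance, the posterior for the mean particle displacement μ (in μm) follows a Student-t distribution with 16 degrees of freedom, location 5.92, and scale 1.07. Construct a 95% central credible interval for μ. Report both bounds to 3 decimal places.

The t_16 distribution is symmetric; the 95% interval is 5.92 ± t·1.07 with t_{0.975,16} = 2.120.
Half-width: 2.120 × 1.07 = 2.268.
5.92 − 2.268 = 3.652; 5.92 + 2.268 = 8.188.

[3.652, 8.188]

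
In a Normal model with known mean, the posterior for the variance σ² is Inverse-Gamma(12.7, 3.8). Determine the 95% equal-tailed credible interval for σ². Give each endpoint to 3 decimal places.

Inverse-Gamma(12.7, 3.8) quantiles: F⁻¹(0.025) and F⁻¹(0.975).
Equivalently, 1/σ² ~ Gamma(12.7, rate = 3.8); invert its 0.975 and 0.025 quantiles.
Posterior mean ≈ 0.325, SD ≈ 0.099; a Normal approximation gives roughly [0.130, 0.519].
Exact: lower = 0.185; upper = 0.567.

[0.185, 0.567]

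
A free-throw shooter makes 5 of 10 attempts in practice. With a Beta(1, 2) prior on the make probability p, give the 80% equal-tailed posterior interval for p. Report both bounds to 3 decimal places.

[0.288, 0.638]

Posterior: Beta(1+5, 2+5) = Beta(6, 7).
Equal-tailed 80% interval: the 0.1 and 0.9 quantiles of Beta(6, 7).
Posterior mean ≈ 0.462, SD ≈ 0.133; a Normal approximation gives roughly [0.291, 0.632].
Exact: F⁻¹(0.1) = 0.288; F⁻¹(0.9) = 0.638.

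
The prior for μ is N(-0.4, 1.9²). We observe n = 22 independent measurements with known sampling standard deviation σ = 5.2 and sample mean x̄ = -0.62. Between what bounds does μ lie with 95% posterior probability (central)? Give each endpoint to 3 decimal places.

[-2.441, 1.313]

Posterior precision = 1/1.9² + 22/5.2² = 0.2770 + 0.8136 = 1.0906, so posterior SD = 0.9576.
Posterior mean = (-0.4/1.9² + 22·-0.62/5.2²) / 1.0906 = -0.5641.
Interval: -0.5641 ± 1.960 × 0.9576 → [-2.441, 1.313].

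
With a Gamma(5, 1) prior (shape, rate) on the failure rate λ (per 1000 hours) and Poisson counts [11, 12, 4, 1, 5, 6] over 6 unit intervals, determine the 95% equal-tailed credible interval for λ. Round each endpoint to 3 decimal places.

Posterior: Gamma(5+39, 1+6) = Gamma(44, 7) (shape, rate).
Equal-tailed 95% interval: Gamma(44, 7) quantiles at 0.025 and 0.975.
Posterior mean ≈ 6.286, SD ≈ 0.948; a Normal approximation gives roughly [4.428, 8.143].
Exact: lower = 4.567; upper = 8.274.

[4.567, 8.274]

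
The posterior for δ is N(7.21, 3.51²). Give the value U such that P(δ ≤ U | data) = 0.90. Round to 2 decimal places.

Need U with P(δ ≤ U) = 0.90: U = 7.21 + z_{0.1}·3.51.
z = 1.282; U = 7.21 + 1.282 × 3.51 = 11.71.

11.71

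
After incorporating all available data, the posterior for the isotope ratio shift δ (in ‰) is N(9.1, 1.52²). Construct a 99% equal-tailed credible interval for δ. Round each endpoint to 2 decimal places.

The posterior is symmetric, so the 99% equal-tailed interval is δ = 9.1 ± z·1.52 with z = 2.576.
Half-width: 2.576 × 1.52 = 3.92.
9.1 − 3.92 = 5.18; 9.1 + 3.92 = 13.02.

[5.18, 13.02]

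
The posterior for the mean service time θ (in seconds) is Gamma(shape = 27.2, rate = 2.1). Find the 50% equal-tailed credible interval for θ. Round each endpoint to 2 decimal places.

[11.20, 14.53]

Posterior: Gamma(shape 27.2, rate 2.1).
Equal-tailed 50% interval: Gamma(27.2, 2.1) quantiles at 0.25 and 0.75.
Posterior mean ≈ 12.95, SD ≈ 2.48; a Normal approximation gives roughly [11.28, 14.63].
Exact: lower = 11.20; upper = 14.53.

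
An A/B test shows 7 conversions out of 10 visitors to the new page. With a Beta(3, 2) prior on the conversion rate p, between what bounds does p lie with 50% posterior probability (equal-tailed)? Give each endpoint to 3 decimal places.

Posterior: Beta(3+7, 2+3) = Beta(10, 5).
Equal-tailed 50% interval: the 0.25 and 0.75 quantiles of Beta(10, 5).
Posterior mean ≈ 0.667, SD ≈ 0.118; a Normal approximation gives roughly [0.587, 0.746].
Exact: F⁻¹(0.25) = 0.588; F⁻¹(0.75) = 0.753.

[0.588, 0.753]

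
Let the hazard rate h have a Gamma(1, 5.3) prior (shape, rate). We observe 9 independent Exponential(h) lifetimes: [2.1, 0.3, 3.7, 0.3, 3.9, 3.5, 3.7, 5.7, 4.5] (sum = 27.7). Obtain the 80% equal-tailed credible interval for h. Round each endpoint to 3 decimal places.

[0.189, 0.430]

Posterior: Gamma(1+9, 5.3+27.7) = Gamma(10, 33.0) (shape, rate).
Equal-tailed 80% interval: Gamma(10, 33.0) quantiles at 0.1 and 0.9.
Posterior mean ≈ 0.303, SD ≈ 0.096; a Normal approximation gives roughly [0.180, 0.426].
Exact: lower = 0.189; upper = 0.430.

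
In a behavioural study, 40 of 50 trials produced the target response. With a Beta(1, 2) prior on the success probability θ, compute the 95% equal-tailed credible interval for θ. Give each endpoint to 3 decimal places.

[0.653, 0.875]

Posterior: Beta(1+40, 2+10) = Beta(41, 12).
Equal-tailed 95% interval: the 0.025 and 0.975 quantiles of Beta(41, 12).
Posterior mean ≈ 0.774, SD ≈ 0.057; a Normal approximation gives roughly [0.662, 0.885].
Exact: F⁻¹(0.025) = 0.653; F⁻¹(0.975) = 0.875.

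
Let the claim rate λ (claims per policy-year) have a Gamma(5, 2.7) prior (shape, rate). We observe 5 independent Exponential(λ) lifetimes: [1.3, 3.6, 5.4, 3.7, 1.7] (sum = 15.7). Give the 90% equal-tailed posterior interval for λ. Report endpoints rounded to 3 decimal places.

[0.295, 0.854]

Posterior: Gamma(5+5, 2.7+15.7) = Gamma(10, 18.4) (shape, rate).
Equal-tailed 90% interval: Gamma(10, 18.4) quantiles at 0.05 and 0.95.
Posterior mean ≈ 0.543, SD ≈ 0.172; a Normal approximation gives roughly [0.261, 0.826].
Exact: lower = 0.295; upper = 0.854.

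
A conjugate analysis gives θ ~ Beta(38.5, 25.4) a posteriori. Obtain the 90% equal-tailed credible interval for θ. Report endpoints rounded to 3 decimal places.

[0.501, 0.701]

Posterior: Beta(38.5, 25.4).
Equal-tailed 90% interval: the 0.05 and 0.95 quantiles of Beta(38.5, 25.4).
Posterior mean ≈ 0.603, SD ≈ 0.061; a Normal approximation gives roughly [0.503, 0.702].
Exact: F⁻¹(0.05) = 0.501; F⁻¹(0.95) = 0.701.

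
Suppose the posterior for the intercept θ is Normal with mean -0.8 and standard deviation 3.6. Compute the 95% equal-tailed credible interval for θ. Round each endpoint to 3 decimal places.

The posterior is symmetric, so the 95% equal-tailed interval is θ = -0.8 ± z·3.6 with z = 1.960.
Half-width: 1.960 × 3.6 = 7.056.
-0.8 − 7.056 = -7.856; -0.8 + 7.056 = 6.256.

[-7.856, 6.256]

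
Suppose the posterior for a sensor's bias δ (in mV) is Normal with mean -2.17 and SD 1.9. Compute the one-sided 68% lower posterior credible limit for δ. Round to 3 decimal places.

Need L with P(δ ≥ L) = 0.68: L = -2.17 − z_{0.32}·1.9.
z = 0.468; L = -2.17 − 0.468 × 1.9 = -3.059.

-3.059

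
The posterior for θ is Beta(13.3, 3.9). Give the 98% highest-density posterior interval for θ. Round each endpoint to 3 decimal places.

[0.533, 0.962]

The posterior is unimodal and skewed, so the HPD interval has equal density at both endpoints and is the shortest 98% interval.
Solving f(0.533) = f(0.962) with F(0.962) − F(0.533) = 0.98 gives [0.533, 0.962].
For comparison, the equal-tailed interval is [0.509, 0.948]; the HPD is narrower and shifted toward the mode.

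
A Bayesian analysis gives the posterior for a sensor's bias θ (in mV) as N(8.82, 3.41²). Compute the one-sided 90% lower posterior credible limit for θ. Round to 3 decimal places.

4.450

Need L with P(θ ≥ L) = 0.90: L = 8.82 − z_{0.1}·3.41.
z = 1.282; L = 8.82 − 1.282 × 3.41 = 4.450.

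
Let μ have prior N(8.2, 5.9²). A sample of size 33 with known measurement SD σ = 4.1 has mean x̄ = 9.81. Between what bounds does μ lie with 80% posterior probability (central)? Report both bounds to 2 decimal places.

[8.88, 10.69]

Posterior precision = 1/5.9² + 33/4.1² = 0.0287 + 1.9631 = 1.9918, so posterior SD = 0.7086.
Posterior mean = (8.2/5.9² + 33·9.81/4.1²) / 1.9918 = 9.7868.
Interval: 9.7868 ± 1.282 × 0.7086 → [8.88, 10.69].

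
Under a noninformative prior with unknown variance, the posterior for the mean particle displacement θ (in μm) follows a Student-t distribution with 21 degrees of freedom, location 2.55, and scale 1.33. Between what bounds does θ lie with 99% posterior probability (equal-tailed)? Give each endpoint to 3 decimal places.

[-1.216, 6.316]

The t_21 distribution is symmetric; the 99% interval is 2.55 ± t·1.33 with t_{0.995,21} = 2.831.
Half-width: 2.831 × 1.33 = 3.766.
2.55 − 3.766 = -1.216; 2.55 + 3.766 = 6.316.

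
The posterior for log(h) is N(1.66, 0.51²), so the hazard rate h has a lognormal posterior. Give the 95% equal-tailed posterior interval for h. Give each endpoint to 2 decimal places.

[1.94, 14.29]

On the log scale the 95% interval is 1.66 ± 1.960 × 0.51 = [0.6604, 2.6596].
Exponentiate: [e^0.6604, e^2.6596] = [1.94, 14.29].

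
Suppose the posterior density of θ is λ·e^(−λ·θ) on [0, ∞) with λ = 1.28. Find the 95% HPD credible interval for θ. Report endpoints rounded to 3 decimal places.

[0.000, 2.340]

The exponential density is strictly decreasing on [0, ∞), so the HPD interval is anchored at 0: [0, q] with P(θ ≤ q) = 0.95.
q = −ln(1 − 0.95) / 1.28 = 2.9957 / 1.28 = 2.340.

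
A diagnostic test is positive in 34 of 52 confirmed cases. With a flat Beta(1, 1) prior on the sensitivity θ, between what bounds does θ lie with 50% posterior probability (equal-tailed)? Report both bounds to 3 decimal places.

[0.605, 0.693]

Posterior: Beta(1+34, 1+18) = Beta(35, 19).
Equal-tailed 50% interval: the 0.25 and 0.75 quantiles of Beta(35, 19).
Posterior mean ≈ 0.648, SD ≈ 0.064; a Normal approximation gives roughly [0.605, 0.692].
Exact: F⁻¹(0.25) = 0.605; F⁻¹(0.75) = 0.693.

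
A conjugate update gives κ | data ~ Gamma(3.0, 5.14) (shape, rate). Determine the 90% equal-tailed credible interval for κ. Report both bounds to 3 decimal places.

[0.159, 1.225]

Posterior: Gamma(shape 3.0, rate 5.14).
Equal-tailed 90% interval: Gamma(3.0, 5.14) quantiles at 0.05 and 0.95.
Posterior mean ≈ 0.584, SD ≈ 0.337; a Normal approximation gives roughly [0.029, 1.138].
Exact: lower = 0.159; upper = 1.225.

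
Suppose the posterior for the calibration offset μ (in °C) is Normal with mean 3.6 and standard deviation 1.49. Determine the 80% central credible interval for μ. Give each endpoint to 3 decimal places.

The posterior is symmetric, so the 80% equal-tailed interval is μ = 3.6 ± z·1.49 with z = 1.282.
Half-width: 1.282 × 1.49 = 1.910.
3.6 − 1.910 = 1.690; 3.6 + 1.910 = 5.510.

[1.690, 5.510]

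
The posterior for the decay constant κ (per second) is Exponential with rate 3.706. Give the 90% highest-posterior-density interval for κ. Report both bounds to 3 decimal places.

The exponential density is strictly decreasing on [0, ∞), so the HPD interval is anchored at 0: [0, q] with P(κ ≤ q) = 0.90.
q = −ln(1 − 0.90) / 3.706 = 2.3026 / 3.706 = 0.621.

[0.000, 0.621]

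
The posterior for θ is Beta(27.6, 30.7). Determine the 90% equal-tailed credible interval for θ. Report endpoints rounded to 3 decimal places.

Posterior: Beta(27.6, 30.7).
Equal-tailed 90% interval: the 0.05 and 0.95 quantiles of Beta(27.6, 30.7).
Posterior mean ≈ 0.473, SD ≈ 0.065; a Normal approximation gives roughly [0.367, 0.580].
Exact: F⁻¹(0.05) = 0.367; F⁻¹(0.95) = 0.581.

[0.367, 0.581]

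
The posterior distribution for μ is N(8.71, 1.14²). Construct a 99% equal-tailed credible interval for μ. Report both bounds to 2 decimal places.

The posterior is symmetric, so the 99% equal-tailed interval is μ = 8.71 ± z·1.14 with z = 2.576.
Half-width: 2.576 × 1.14 = 2.94.
8.71 − 2.94 = 5.77; 8.71 + 2.94 = 11.65.

[5.77, 11.65]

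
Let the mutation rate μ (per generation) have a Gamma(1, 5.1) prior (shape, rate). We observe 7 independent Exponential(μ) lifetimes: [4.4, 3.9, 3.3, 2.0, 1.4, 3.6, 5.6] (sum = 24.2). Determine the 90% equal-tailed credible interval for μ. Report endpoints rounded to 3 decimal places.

[0.136, 0.449]

Posterior: Gamma(1+7, 5.1+24.2) = Gamma(8, 29.3) (shape, rate).
Equal-tailed 90% interval: Gamma(8, 29.3) quantiles at 0.05 and 0.95.
Posterior mean ≈ 0.273, SD ≈ 0.097; a Normal approximation gives roughly [0.114, 0.432].
Exact: lower = 0.136; upper = 0.449.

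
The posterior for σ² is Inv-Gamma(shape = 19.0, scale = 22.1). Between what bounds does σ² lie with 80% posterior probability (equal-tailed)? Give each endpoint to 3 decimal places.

[0.893, 1.617]

Inverse-Gamma(19.0, 22.1) quantiles: F⁻¹(0.1) and F⁻¹(0.9).
Equivalently, 1/σ² ~ Gamma(19.0, rate = 22.1); invert its 0.9 and 0.1 quantiles.
Posterior mean ≈ 1.228, SD ≈ 0.298; a Normal approximation gives roughly [0.846, 1.609].
Exact: lower = 0.893; upper = 1.617.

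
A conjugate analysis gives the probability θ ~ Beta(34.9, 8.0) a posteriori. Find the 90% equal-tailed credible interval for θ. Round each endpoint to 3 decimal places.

Posterior: Beta(34.9, 8.0).
Equal-tailed 90% interval: the 0.05 and 0.95 quantiles of Beta(34.9, 8.0).
Posterior mean ≈ 0.814, SD ≈ 0.059; a Normal approximation gives roughly [0.717, 0.910].
Exact: F⁻¹(0.05) = 0.709; F⁻¹(0.95) = 0.901.

[0.709, 0.901]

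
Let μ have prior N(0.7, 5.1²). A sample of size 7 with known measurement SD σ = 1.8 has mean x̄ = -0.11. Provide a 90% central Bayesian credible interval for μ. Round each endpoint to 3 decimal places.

[-1.205, 1.013]

Posterior precision = 1/5.1² + 7/1.8² = 0.0384 + 2.1605 = 2.1989, so posterior SD = 0.6744.
Posterior mean = (0.7/5.1² + 7·-0.11/1.8²) / 2.1989 = -0.0958.
Interval: -0.0958 ± 1.645 × 0.6744 → [-1.205, 1.013].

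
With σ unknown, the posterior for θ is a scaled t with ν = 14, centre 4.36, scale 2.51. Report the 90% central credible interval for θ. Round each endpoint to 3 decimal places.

The t_14 distribution is symmetric; the 90% interval is 4.36 ± t·2.51 with t_{0.95,14} = 1.761.
Half-width: 1.761 × 2.51 = 4.421.
4.36 − 4.421 = -0.061; 4.36 + 4.421 = 8.781.

[-0.061, 8.781]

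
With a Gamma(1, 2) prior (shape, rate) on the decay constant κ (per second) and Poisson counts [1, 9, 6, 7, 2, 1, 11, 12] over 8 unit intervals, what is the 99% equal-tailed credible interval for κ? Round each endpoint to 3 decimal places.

[3.366, 7.008]

Posterior: Gamma(1+49, 2+8) = Gamma(50, 10) (shape, rate).
Equal-tailed 99% interval: Gamma(50, 10) quantiles at 0.005 and 0.995.
Posterior mean ≈ 5.000, SD ≈ 0.707; a Normal approximation gives roughly [3.179, 6.821].
Exact: lower = 3.366; upper = 7.008.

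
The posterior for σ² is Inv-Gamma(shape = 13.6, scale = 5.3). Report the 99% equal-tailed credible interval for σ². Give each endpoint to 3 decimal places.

Inverse-Gamma(13.6, 5.3) quantiles: F⁻¹(0.005) and F⁻¹(0.995).
Equivalently, 1/σ² ~ Gamma(13.6, rate = 5.3); invert its 0.995 and 0.005 quantiles.
Posterior mean ≈ 0.421, SD ≈ 0.124; a Normal approximation gives roughly [0.103, 0.739].
Exact: lower = 0.212; upper = 0.888.

[0.212, 0.888]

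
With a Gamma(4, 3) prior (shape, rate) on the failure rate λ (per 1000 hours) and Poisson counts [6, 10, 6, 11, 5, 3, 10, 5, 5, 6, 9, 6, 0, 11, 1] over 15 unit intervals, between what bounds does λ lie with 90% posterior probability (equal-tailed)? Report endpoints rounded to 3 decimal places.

Posterior: Gamma(4+94, 3+15) = Gamma(98, 18) (shape, rate).
Equal-tailed 90% interval: Gamma(98, 18) quantiles at 0.05 and 0.95.
Posterior mean ≈ 5.444, SD ≈ 0.550; a Normal approximation gives roughly [4.540, 6.349].
Exact: lower = 4.572; upper = 6.380.

[4.572, 6.380]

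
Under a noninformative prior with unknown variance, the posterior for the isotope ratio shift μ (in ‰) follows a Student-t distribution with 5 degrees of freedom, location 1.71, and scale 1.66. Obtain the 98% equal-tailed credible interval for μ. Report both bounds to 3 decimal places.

[-3.876, 7.296]

The t_5 distribution is symmetric; the 98% interval is 1.71 ± t·1.66 with t_{0.99,5} = 3.365.
Half-width: 3.365 × 1.66 = 5.586.
1.71 − 5.586 = -3.876; 1.71 + 5.586 = 7.296.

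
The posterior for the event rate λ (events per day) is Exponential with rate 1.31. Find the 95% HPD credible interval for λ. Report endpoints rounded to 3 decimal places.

[0.000, 2.287]

The exponential density is strictly decreasing on [0, ∞), so the HPD interval is anchored at 0: [0, q] with P(λ ≤ q) = 0.95.
q = −ln(1 − 0.95) / 1.31 = 2.9957 / 1.31 = 2.287.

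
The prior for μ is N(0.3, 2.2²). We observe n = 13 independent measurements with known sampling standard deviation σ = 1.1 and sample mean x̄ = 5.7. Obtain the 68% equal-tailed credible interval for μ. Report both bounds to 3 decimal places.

[5.298, 5.899]

Posterior precision = 1/2.2² + 13/1.1² = 0.2066 + 10.7438 = 10.9504, so posterior SD = 0.3022.
Posterior mean = (0.3/2.2² + 13·5.7/1.1²) / 10.9504 = 5.5981.
Interval: 5.5981 ± 0.994 × 0.3022 → [5.298, 5.899].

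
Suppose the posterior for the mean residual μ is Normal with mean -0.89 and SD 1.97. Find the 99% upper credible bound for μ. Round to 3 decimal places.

3.693

Need U with P(μ ≤ U) = 0.99: U = -0.89 + z_{0.01}·1.97.
z = 2.326; U = -0.89 + 2.326 × 1.97 = 3.693.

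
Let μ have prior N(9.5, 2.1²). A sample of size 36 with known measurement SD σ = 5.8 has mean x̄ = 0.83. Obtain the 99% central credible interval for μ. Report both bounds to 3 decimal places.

Posterior precision = 1/2.1² + 36/5.8² = 0.2268 + 1.0702 = 1.2969, so posterior SD = 0.8781.
Posterior mean = (9.5/2.1² + 36·0.83/5.8²) / 1.2969 = 2.3459.
Interval: 2.3459 ± 2.576 × 0.8781 → [0.084, 4.608].

[0.084, 4.608]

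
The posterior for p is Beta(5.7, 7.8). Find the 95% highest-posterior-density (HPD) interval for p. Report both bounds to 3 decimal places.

The posterior is unimodal and skewed, so the HPD interval has equal density at both endpoints and is the shortest 95% interval.
Solving f(0.176) = f(0.674) with F(0.674) − F(0.176) = 0.95 gives [0.176, 0.674].
For comparison, the equal-tailed interval is [0.184, 0.683]; the HPD is narrower and shifted toward the mode.

[0.176, 0.674]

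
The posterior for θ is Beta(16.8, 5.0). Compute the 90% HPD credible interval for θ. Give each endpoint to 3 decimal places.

[0.632, 0.914]

The posterior is unimodal and skewed, so the HPD interval has equal density at both endpoints and is the shortest 90% interval.
Solving f(0.632) = f(0.914) with F(0.914) − F(0.632) = 0.90 gives [0.632, 0.914].
For comparison, the equal-tailed interval is [0.612, 0.900]; the HPD is narrower and shifted toward the mode.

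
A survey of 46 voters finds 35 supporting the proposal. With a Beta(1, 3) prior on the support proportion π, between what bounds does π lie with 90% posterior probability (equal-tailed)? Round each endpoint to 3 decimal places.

Posterior: Beta(1+35, 3+11) = Beta(36, 14).
Equal-tailed 90% interval: the 0.05 and 0.95 quantiles of Beta(36, 14).
Posterior mean ≈ 0.720, SD ≈ 0.063; a Normal approximation gives roughly [0.617, 0.823].
Exact: F⁻¹(0.05) = 0.612; F⁻¹(0.95) = 0.818.

[0.612, 0.818]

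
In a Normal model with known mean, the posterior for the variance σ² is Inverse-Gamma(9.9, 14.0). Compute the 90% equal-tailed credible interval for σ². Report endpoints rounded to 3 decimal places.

Inverse-Gamma(9.9, 14.0) quantiles: F⁻¹(0.05) and F⁻¹(0.95).
Equivalently, 1/σ² ~ Gamma(9.9, rate = 14.0); invert its 0.95 and 0.05 quantiles.
Posterior mean ≈ 1.573, SD ≈ 0.560; a Normal approximation gives roughly [0.652, 2.494].
Exact: lower = 0.899; upper = 2.616.

[0.899, 2.616]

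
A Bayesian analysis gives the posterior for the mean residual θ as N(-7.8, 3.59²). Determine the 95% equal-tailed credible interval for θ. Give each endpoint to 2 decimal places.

[-14.84, -0.76]

The posterior is symmetric, so the 95% equal-tailed interval is θ = -7.8 ± z·3.59 with z = 1.960.
Half-width: 1.960 × 3.59 = 7.04.
-7.8 − 7.04 = -14.84; -7.8 + 7.04 = -0.76.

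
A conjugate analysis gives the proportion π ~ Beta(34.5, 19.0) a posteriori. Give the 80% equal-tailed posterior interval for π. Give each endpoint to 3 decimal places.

[0.560, 0.727]

Posterior: Beta(34.5, 19.0).
Equal-tailed 80% interval: the 0.1 and 0.9 quantiles of Beta(34.5, 19.0).
Posterior mean ≈ 0.645, SD ≈ 0.065; a Normal approximation gives roughly [0.562, 0.728].
Exact: F⁻¹(0.1) = 0.560; F⁻¹(0.9) = 0.727.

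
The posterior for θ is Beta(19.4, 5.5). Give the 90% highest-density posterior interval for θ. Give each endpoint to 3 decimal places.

The posterior is unimodal and skewed, so the HPD interval has equal density at both endpoints and is the shortest 90% interval.
Solving f(0.651) = f(0.912) with F(0.912) − F(0.651) = 0.90 gives [0.651, 0.912].
For comparison, the equal-tailed interval is [0.633, 0.899]; the HPD is narrower and shifted toward the mode.

[0.651, 0.912]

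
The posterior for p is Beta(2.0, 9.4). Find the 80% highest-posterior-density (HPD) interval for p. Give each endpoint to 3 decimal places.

The posterior is unimodal and skewed, so the HPD interval has equal density at both endpoints and is the shortest 80% interval.
Solving f(0.023) = f(0.273) with F(0.273) − F(0.023) = 0.80 gives [0.023, 0.273].
For comparison, the equal-tailed interval is [0.052, 0.326]; the HPD is narrower and shifted toward the mode.

[0.023, 0.273]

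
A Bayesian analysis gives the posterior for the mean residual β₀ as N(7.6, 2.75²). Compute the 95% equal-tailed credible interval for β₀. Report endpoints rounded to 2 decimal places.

The posterior is symmetric, so the 95% equal-tailed interval is β₀ = 7.6 ± z·2.75 with z = 1.960.
Half-width: 1.960 × 2.75 = 5.39.
7.6 − 5.39 = 2.21; 7.6 + 5.39 = 12.99.

[2.21, 12.99]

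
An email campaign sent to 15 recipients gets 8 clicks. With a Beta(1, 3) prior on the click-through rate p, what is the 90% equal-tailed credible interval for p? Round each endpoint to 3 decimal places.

[0.291, 0.659]

Posterior: Beta(1+8, 3+7) = Beta(9, 10).
Equal-tailed 90% interval: the 0.05 and 0.95 quantiles of Beta(9, 10).
Posterior mean ≈ 0.474, SD ≈ 0.112; a Normal approximation gives roughly [0.290, 0.657].
Exact: F⁻¹(0.05) = 0.291; F⁻¹(0.95) = 0.659.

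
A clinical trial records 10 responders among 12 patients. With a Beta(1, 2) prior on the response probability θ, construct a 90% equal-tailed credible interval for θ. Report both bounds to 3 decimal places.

[0.534, 0.896]

Posterior: Beta(1+10, 2+2) = Beta(11, 4).
Equal-tailed 90% interval: the 0.05 and 0.95 quantiles of Beta(11, 4).
Posterior mean ≈ 0.733, SD ≈ 0.111; a Normal approximation gives roughly [0.551, 0.915].
Exact: F⁻¹(0.05) = 0.534; F⁻¹(0.95) = 0.896.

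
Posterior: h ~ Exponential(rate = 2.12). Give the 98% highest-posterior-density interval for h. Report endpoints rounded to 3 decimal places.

The exponential density is strictly decreasing on [0, ∞), so the HPD interval is anchored at 0: [0, q] with P(h ≤ q) = 0.98.
q = −ln(1 − 0.98) / 2.12 = 3.9120 / 2.12 = 1.845.

[0.000, 1.845]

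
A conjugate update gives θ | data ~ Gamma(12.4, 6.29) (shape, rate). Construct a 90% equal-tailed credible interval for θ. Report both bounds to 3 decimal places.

[1.149, 2.973]

Posterior: Gamma(shape 12.4, rate 6.29).
Equal-tailed 90% interval: Gamma(12.4, 6.29) quantiles at 0.05 and 0.95.
Posterior mean ≈ 1.971, SD ≈ 0.560; a Normal approximation gives roughly [1.051, 2.892].
Exact: lower = 1.149; upper = 2.973.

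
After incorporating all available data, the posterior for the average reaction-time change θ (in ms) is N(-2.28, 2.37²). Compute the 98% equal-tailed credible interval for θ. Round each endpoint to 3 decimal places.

The posterior is symmetric, so the 98% equal-tailed interval is θ = -2.28 ± z·2.37 with z = 2.326.
Half-width: 2.326 × 2.37 = 5.513.
-2.28 − 5.513 = -7.793; -2.28 + 5.513 = 3.233.

[-7.793, 3.233]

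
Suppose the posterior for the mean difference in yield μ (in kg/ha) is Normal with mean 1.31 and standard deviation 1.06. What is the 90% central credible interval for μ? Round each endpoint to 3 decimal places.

The posterior is symmetric, so the 90% equal-tailed interval is μ = 1.31 ± z·1.06 with z = 1.645.
Half-width: 1.645 × 1.06 = 1.744.
1.31 − 1.744 = -0.434; 1.31 + 1.744 = 3.054.

[-0.434, 3.054]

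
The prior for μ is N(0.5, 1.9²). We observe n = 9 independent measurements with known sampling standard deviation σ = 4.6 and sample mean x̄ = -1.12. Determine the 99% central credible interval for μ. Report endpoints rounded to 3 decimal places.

Posterior precision = 1/1.9² + 9/4.6² = 0.2770 + 0.4253 = 0.7023, so posterior SD = 1.1932.
Posterior mean = (0.5/1.9² + 9·-1.12/4.6²) / 0.7023 = -0.4811.
Interval: -0.4811 ± 2.576 × 1.1932 → [-3.555, 2.593].

[-3.555, 2.593]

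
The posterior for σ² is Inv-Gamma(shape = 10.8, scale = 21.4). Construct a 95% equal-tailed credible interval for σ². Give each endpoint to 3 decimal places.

[1.180, 3.999]

Inverse-Gamma(10.8, 21.4) quantiles: F⁻¹(0.025) and F⁻¹(0.975).
Equivalently, 1/σ² ~ Gamma(10.8, rate = 21.4); invert its 0.975 and 0.025 quantiles.
Posterior mean ≈ 2.184, SD ≈ 0.736; a Normal approximation gives roughly [0.741, 3.626].
Exact: lower = 1.180; upper = 3.999.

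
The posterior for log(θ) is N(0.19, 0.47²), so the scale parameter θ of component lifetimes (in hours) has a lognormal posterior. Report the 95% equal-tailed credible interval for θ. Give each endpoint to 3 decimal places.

On the log scale the 95% interval is 0.19 ± 1.960 × 0.47 = [-0.7312, 1.1112].
Exponentiate: [e^-0.7312, e^1.1112] = [0.481, 3.038].

[0.481, 3.038]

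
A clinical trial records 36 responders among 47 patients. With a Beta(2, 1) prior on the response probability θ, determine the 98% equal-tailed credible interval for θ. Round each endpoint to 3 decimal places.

Posterior: Beta(2+36, 1+11) = Beta(38, 12).
Equal-tailed 98% interval: the 0.01 and 0.99 quantiles of Beta(38, 12).
Posterior mean ≈ 0.760, SD ≈ 0.060; a Normal approximation gives roughly [0.621, 0.899].
Exact: F⁻¹(0.01) = 0.608; F⁻¹(0.99) = 0.882.

[0.608, 0.882]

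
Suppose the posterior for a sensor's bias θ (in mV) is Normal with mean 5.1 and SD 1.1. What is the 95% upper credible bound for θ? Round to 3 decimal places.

Need U with P(θ ≤ U) = 0.95: U = 5.1 + z_{0.05}·1.1.
z = 1.645; U = 5.1 + 1.645 × 1.1 = 6.909.

6.909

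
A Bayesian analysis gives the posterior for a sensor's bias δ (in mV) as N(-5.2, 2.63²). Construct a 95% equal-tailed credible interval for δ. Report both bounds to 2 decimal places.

[-10.35, -0.05]

The posterior is symmetric, so the 95% equal-tailed interval is δ = -5.2 ± z·2.63 with z = 1.960.
Half-width: 1.960 × 2.63 = 5.15.
-5.2 − 5.15 = -10.35; -5.2 + 5.15 = -0.05.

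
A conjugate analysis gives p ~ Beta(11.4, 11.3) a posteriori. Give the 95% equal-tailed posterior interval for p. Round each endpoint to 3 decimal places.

[0.303, 0.701]

Posterior: Beta(11.4, 11.3).
Equal-tailed 95% interval: the 0.025 and 0.975 quantiles of Beta(11.4, 11.3).
Posterior mean ≈ 0.502, SD ≈ 0.103; a Normal approximation gives roughly [0.301, 0.704].
Exact: F⁻¹(0.025) = 0.303; F⁻¹(0.975) = 0.701.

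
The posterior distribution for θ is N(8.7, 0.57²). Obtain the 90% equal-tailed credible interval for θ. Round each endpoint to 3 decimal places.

The posterior is symmetric, so the 90% equal-tailed interval is θ = 8.7 ± z·0.57 with z = 1.645.
Half-width: 1.645 × 0.57 = 0.938.
8.7 − 0.938 = 7.762; 8.7 + 0.938 = 9.638.

[7.762, 9.638]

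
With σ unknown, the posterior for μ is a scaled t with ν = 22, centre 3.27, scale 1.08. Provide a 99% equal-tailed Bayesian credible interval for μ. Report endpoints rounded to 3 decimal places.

[0.226, 6.314]

The t_22 distribution is symmetric; the 99% interval is 3.27 ± t·1.08 with t_{0.995,22} = 2.819.
Half-width: 2.819 × 1.08 = 3.044.
3.27 − 3.044 = 0.226; 3.27 + 3.044 = 6.314.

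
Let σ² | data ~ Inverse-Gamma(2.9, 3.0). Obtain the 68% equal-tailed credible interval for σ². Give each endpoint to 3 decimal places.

Inverse-Gamma(2.9, 3.0) quantiles: F⁻¹(0.16) and F⁻¹(0.84).
Equivalently, 1/σ² ~ Gamma(2.9, rate = 3.0); invert its 0.84 and 0.16 quantiles.
Posterior mean ≈ 1.579, SD ≈ 1.664; a Normal approximation gives roughly [-0.076, 3.234].
Exact: lower = 0.667; upper = 2.301.

[0.667, 2.301]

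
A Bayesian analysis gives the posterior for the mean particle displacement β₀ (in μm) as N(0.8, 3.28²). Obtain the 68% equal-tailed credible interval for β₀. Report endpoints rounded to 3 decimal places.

The posterior is symmetric, so the 68% equal-tailed interval is β₀ = 0.8 ± z·3.28 with z = 0.994.
Half-width: 0.994 × 3.28 = 3.262.
0.8 − 3.262 = -2.462; 0.8 + 3.262 = 4.062.

[-2.462, 4.062]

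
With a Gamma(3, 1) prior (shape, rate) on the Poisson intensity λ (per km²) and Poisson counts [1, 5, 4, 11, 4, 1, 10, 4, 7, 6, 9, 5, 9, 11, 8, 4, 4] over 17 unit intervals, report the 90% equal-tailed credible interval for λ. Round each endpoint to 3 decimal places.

[4.981, 6.860]

Posterior: Gamma(3+103, 1+17) = Gamma(106, 18) (shape, rate).
Equal-tailed 90% interval: Gamma(106, 18) quantiles at 0.05 and 0.95.
Posterior mean ≈ 5.889, SD ≈ 0.572; a Normal approximation gives roughly [4.948, 6.830].
Exact: lower = 4.981; upper = 6.860.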